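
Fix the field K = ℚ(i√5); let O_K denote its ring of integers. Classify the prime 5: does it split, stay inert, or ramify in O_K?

d = -5 ≡ 3 (mod 4), so O_K = ℤ[√-5] and disc(K) = 4d = -20.
Ramification test: 5 | -20. The prime 5 ramifies in K.

p ramifies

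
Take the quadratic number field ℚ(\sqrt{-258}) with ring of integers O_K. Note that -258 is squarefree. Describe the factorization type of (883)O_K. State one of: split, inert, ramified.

split — (883) = 𝔭₁𝔭₂ with 𝔭₁ ≠ 𝔭₂

Since -258 ≢ 1 mod 4, the ring of integers is ℤ[√-258] with discriminant 4·(-258) = -1032.
883 ∤ -1032, so 883 is unramified.
Euler's criterion: (-258)^441 mod 883 = 1. Thus (-258|883) = 1.
Legendre symbol 1 ⇒ 883 is split.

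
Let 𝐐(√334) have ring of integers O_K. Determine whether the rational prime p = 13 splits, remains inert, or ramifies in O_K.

split — (13) = 𝔭₁𝔭₂ with 𝔭₁ ≠ 𝔭₂

d = 334 ≡ 2 (mod 4), so O_K = ℤ[√334] and disc(K) = 4d = 1336.
Since gcd(13, 1336) = 1 the prime 13 does not ramify.
Compute (334/13) via Euler: 9^((13-1)/2) mod 13 = 1, so (334/13) = 1.
d is a quadratic residue mod p, hence 13 splits in O_K.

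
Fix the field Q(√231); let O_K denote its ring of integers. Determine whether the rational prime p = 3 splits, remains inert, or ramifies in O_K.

ramified — (3) = 𝔭²

d = 231 ≡ 3 (mod 4), so O_K = ℤ[√231] and disc(K) = 4d = 924.
Ramification test: 3 | 924. The prime 3 ramifies in K.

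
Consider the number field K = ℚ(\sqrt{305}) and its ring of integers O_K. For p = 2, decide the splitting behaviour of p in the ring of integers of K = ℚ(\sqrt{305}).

d = 305 ≡ 1 (mod 4), so O_K = ℤ[(1+√305)/2] and disc(K) = d = 305.
2 ∤ 305, so 2 is unramified.
Checking d mod 8: 305 ≡ 1. Hence 2 is split in O_K.

splits completely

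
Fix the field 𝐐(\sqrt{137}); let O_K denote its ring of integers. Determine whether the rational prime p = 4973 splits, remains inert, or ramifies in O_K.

Since 137 ≡ 1 mod 4, the ring of integers is ℤ[(1+√137)/2] with discriminant 137.
disc(K) = 137 is not divisible by 4973; 4973 is unramified.
Legendre symbol by Euler's criterion: (137/4973) ≡ 137^2486 ≡ 4972 (mod 4973), i.e. (137/4973) = -1.
d is a non-residue mod p, hence 4973 remains inert in O_K.

p is inert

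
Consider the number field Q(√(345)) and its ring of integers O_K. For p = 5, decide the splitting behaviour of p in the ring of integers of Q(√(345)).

ramified

345 mod 4 = 1, hence disc K = 345 and O_K = ℤ[(1+√345)/2].
Ramification test: 5 | 345. The prime 5 ramifies in K.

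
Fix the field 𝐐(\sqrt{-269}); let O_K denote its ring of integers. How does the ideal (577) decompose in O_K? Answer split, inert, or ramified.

Since -269 ≢ 1 mod 4, the ring of integers is ℤ[√-269] with discriminant 4·(-269) = -1076.
577 ∤ -1076, so 577 is unramified.
(-269/577) = 308^288 mod 577 = 576, giving Legendre symbol -1.
(-269/577) = -1, so 577 is inert.

p is inert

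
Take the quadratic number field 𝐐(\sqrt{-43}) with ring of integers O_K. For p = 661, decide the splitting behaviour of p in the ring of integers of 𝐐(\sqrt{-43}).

split — (661) = 𝔭₁𝔭₂ with 𝔭₁ ≠ 𝔭₂

d = -43 ≡ 1 (mod 4), so O_K = ℤ[(1+√-43)/2] and disc(K) = d = -43.
disc(K) = -43 is not divisible by 661; 661 is unramified.
Euler's criterion: (-43)^330 mod 661 = 1. Thus (-43|661) = 1.
d is a quadratic residue mod p, hence 661 splits in O_K.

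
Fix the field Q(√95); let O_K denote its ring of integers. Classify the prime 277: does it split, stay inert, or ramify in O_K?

277 remains inert

Since 95 ≢ 1 mod 4, the ring of integers is ℤ[√95] with discriminant 4·95 = 380.
Since gcd(277, 380) = 1 the prime 277 does not ramify.
Euler's criterion: 95^138 mod 277 = 276. Thus (95|277) = -1.
d is a non-residue mod p, hence 277 remains inert in O_K.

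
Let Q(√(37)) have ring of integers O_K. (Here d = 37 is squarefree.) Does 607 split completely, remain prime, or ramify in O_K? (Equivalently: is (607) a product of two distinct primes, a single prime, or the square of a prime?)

37 mod 4 = 1, hence disc K = 37 and O_K = ℤ[(1+√37)/2].
Since gcd(607, 37) = 1 the prime 607 does not ramify.
Compute (37/607) via Euler: 37^((607-1)/2) mod 607 = 606, so (37/607) = -1.
d is a non-residue mod p, hence 607 remains inert in O_K.

inert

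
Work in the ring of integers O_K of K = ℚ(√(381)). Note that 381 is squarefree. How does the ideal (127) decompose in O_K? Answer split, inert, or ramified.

Since 381 ≡ 1 mod 4, the ring of integers is ℤ[(1+√381)/2] with discriminant 381.
127 divides disc(K) = 381, so 127 ramifies.

ramified — (127) = 𝔭²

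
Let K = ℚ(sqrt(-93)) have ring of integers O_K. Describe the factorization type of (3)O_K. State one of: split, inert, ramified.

-93 mod 4 = 3, hence disc K = 4·(-93) = -372 and O_K = ℤ[√-93].
Ramification test: 3 | -372. The prime 3 ramifies in K.

ramified — (3) = 𝔭²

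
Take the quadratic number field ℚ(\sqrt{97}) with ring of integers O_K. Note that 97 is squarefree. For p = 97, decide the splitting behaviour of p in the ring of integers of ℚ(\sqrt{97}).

d = 97 ≡ 1 (mod 4), so O_K = ℤ[(1+√97)/2] and disc(K) = d = 97.
Ramification test: 97 | 97. The prime 97 ramifies in K.

97 is ramified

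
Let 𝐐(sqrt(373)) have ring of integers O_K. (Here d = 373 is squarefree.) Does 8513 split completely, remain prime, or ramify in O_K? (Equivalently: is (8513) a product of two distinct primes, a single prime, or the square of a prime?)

8513 splits in O_K

Since 373 ≡ 1 mod 4, the ring of integers is ℤ[(1+√373)/2] with discriminant 373.
8513 ∤ 373, so 8513 is unramified.
Euler's criterion: 373^4256 mod 8513 = 1. Thus (373|8513) = 1.
(373/8513) = 1, so 8513 splits.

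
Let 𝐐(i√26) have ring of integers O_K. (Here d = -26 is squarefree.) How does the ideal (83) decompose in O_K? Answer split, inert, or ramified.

remains prime (inert)

-26 mod 4 = 2, hence disc K = 4·(-26) = -104 and O_K = ℤ[√-26].
disc(K) = -104 is not divisible by 83; 83 is unramified.
(-26/83) = 57^41 mod 83 = 82, giving Legendre symbol -1.
d is a non-residue mod p, hence 83 remains inert in O_K.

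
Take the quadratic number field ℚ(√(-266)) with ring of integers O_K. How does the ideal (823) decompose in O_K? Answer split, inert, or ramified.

823 remains inert

Since -266 ≢ 1 mod 4, the ring of integers is ℤ[√-266] with discriminant 4·(-266) = -1064.
disc(K) = -1064 is not divisible by 823; 823 is unramified.
Legendre symbol by Euler's criterion: (-266/823) ≡ (-266)^411 ≡ 822 (mod 823), i.e. (-266/823) = -1.
(-266/823) = -1, so 823 is inert.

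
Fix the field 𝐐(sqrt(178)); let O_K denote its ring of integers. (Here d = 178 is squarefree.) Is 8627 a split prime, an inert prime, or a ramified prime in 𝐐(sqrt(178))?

split — (8627) = 𝔭₁𝔭₂ with 𝔭₁ ≠ 𝔭₂

Since 178 ≢ 1 mod 4, the ring of integers is ℤ[√178] with discriminant 4·178 = 712.
disc(K) = 712 is not divisible by 8627; 8627 is unramified.
Compute (178/8627) via Euler: 178^((8627-1)/2) mod 8627 = 1, so (178/8627) = 1.
d is a quadratic residue mod p, hence 8627 splits in O_K.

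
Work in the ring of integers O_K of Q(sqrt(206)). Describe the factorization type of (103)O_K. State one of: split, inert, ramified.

ramified

d = 206 ≡ 2 (mod 4), so O_K = ℤ[√206] and disc(K) = 4d = 824.
Ramification test: 103 | 824. The prime 103 ramifies in K.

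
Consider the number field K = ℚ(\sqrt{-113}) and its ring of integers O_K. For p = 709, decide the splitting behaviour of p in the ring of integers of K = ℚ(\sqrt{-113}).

d = -113 ≡ 3 (mod 4), so O_K = ℤ[√-113] and disc(K) = 4d = -452.
Since gcd(709, -452) = 1 the prime 709 does not ramify.
Compute (-113/709) via Euler: 596^((709-1)/2) mod 709 = 1, so (-113/709) = 1.
Legendre symbol 1 ⇒ 709 is split.

p splits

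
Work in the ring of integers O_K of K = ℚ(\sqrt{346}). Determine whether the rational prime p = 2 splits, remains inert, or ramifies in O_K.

ramified — (2) = 𝔭²

d = 346 ≡ 2 (mod 4), so O_K = ℤ[√346] and disc(K) = 4d = 1384.
disc(K) = 1384 = 2·692, so p = 2 is ramified.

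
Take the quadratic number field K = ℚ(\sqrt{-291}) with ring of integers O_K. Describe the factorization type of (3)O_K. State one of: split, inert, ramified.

d = -291 ≡ 1 (mod 4), so O_K = ℤ[(1+√-291)/2] and disc(K) = d = -291.
3 divides disc(K) = -291, so 3 ramifies.

ramified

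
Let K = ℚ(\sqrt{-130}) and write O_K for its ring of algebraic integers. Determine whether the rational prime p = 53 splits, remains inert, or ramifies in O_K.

Since -130 ≢ 1 mod 4, the ring of integers is ℤ[√-130] with discriminant 4·(-130) = -520.
Since gcd(53, -520) = 1 the prime 53 does not ramify.
(-130/53) = 29^26 mod 53 = 1, giving Legendre symbol 1.
Legendre symbol 1 ⇒ 53 is split.

53 splits in O_K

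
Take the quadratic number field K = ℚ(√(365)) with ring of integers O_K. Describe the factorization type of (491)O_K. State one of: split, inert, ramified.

inert — (491) stays prime in O_K

d = 365 ≡ 1 (mod 4), so O_K = ℤ[(1+√365)/2] and disc(K) = d = 365.
491 ∤ 365, so 491 is unramified.
Legendre symbol by Euler's criterion: (365/491) ≡ 365^245 ≡ 490 (mod 491), i.e. (365/491) = -1.
(365/491) = -1, so 491 is inert.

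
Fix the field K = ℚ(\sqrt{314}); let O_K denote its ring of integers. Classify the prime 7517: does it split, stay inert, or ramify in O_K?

Since 314 ≢ 1 mod 4, the ring of integers is ℤ[√314] with discriminant 4·314 = 1256.
disc(K) = 1256 is not divisible by 7517; 7517 is unramified.
Legendre symbol by Euler's criterion: (314/7517) ≡ 314^3758 ≡ 7516 (mod 7517), i.e. (314/7517) = -1.
(314/7517) = -1, so 7517 is inert.

p is inert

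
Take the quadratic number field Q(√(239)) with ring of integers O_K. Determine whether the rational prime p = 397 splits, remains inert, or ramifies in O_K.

239 mod 4 = 3, hence disc K = 4·239 = 956 and O_K = ℤ[√239].
Since gcd(397, 956) = 1 the prime 397 does not ramify.
Legendre symbol by Euler's criterion: (239/397) ≡ 239^198 ≡ 396 (mod 397), i.e. (239/397) = -1.
d is a non-residue mod p, hence 397 remains inert in O_K.

inert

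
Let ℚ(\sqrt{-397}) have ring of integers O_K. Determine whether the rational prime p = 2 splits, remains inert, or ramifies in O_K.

ramified — (2) = 𝔭²

-397 mod 4 = 3, hence disc K = 4·(-397) = -1588 and O_K = ℤ[√-397].
disc(K) = -1588 = 2·(-794), so p = 2 is ramified.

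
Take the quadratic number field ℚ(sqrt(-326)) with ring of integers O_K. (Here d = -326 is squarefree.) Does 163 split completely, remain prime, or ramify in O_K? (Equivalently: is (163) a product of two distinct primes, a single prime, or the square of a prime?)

163 is ramified

Since -326 ≢ 1 mod 4, the ring of integers is ℤ[√-326] with discriminant 4·(-326) = -1304.
163 divides disc(K) = -1304, so 163 ramifies.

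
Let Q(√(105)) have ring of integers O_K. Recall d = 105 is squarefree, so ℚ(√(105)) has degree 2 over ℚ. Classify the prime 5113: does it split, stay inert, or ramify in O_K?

d = 105 ≡ 1 (mod 4), so O_K = ℤ[(1+√105)/2] and disc(K) = d = 105.
Since gcd(5113, 105) = 1 the prime 5113 does not ramify.
Euler's criterion: 105^2556 mod 5113 = 1. Thus (105|5113) = 1.
d is a quadratic residue mod p, hence 5113 splits in O_K.

split — (5113) = 𝔭₁𝔭₂ with 𝔭₁ ≠ 𝔭₂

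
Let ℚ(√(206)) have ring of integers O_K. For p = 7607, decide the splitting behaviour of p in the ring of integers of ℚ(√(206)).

206 mod 4 = 2, hence disc K = 4·206 = 824 and O_K = ℤ[√206].
7607 ∤ 824, so 7607 is unramified.
Compute (206/7607) via Euler: 206^((7607-1)/2) mod 7607 = 1, so (206/7607) = 1.
d is a quadratic residue mod p, hence 7607 splits in O_K.

split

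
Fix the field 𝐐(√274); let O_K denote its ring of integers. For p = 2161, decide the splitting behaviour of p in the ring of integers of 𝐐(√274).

inert

d = 274 ≡ 2 (mod 4), so O_K = ℤ[√274] and disc(K) = 4d = 1096.
disc(K) = 1096 is not divisible by 2161; 2161 is unramified.
Compute (274/2161) via Euler: 274^((2161-1)/2) mod 2161 = 2160, so (274/2161) = -1.
d is a non-residue mod p, hence 2161 remains inert in O_K.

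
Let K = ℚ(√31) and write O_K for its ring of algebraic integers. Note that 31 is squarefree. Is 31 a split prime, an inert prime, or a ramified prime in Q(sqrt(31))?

31 is ramified

31 mod 4 = 3, hence disc K = 4·31 = 124 and O_K = ℤ[√31].
disc(K) = 124 = 31·4, so p = 31 is ramified.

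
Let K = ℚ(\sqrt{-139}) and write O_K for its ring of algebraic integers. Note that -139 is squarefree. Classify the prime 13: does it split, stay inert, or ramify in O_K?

Since -139 ≡ 1 mod 4, the ring of integers is ℤ[(1+√-139)/2] with discriminant -139.
Since gcd(13, -139) = 1 the prime 13 does not ramify.
Legendre symbol by Euler's criterion: (-139/13) ≡ (-139)^6 ≡ 1 (mod 13), i.e. (-139/13) = 1.
(-139/13) = 1, so 13 splits.

13 splits in O_K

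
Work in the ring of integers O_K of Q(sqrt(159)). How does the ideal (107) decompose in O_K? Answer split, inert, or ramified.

159 mod 4 = 3, hence disc K = 4·159 = 636 and O_K = ℤ[√159].
Since gcd(107, 636) = 1 the prime 107 does not ramify.
Euler's criterion: 159^53 mod 107 = 1. Thus (159|107) = 1.
(159/107) = 1, so 107 splits.

107 splits in O_K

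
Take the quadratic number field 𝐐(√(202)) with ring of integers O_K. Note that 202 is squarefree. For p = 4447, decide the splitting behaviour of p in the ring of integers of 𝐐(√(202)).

p is inert

d = 202 ≡ 2 (mod 4), so O_K = ℤ[√202] and disc(K) = 4d = 808.
Since gcd(4447, 808) = 1 the prime 4447 does not ramify.
Legendre symbol by Euler's criterion: (202/4447) ≡ 202^2223 ≡ 4446 (mod 4447), i.e. (202/4447) = -1.
d is a non-residue mod p, hence 4447 remains inert in O_K.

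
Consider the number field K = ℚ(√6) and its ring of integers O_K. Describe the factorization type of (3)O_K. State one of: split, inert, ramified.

3 is ramified

6 mod 4 = 2, hence disc K = 4·6 = 24 and O_K = ℤ[√6].
disc(K) = 24 = 3·8, so p = 3 is ramified.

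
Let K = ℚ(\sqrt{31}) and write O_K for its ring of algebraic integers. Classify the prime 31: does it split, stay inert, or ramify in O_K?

ramifies in O_K

Since 31 ≢ 1 mod 4, the ring of integers is ℤ[√31] with discriminant 4·31 = 124.
disc(K) = 124 = 31·4, so p = 31 is ramified.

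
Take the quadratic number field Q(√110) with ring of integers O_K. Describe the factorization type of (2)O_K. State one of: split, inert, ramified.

ramifies in O_K

110 mod 4 = 2, hence disc K = 4·110 = 440 and O_K = ℤ[√110].
disc(K) = 440 = 2·220, so p = 2 is ramified.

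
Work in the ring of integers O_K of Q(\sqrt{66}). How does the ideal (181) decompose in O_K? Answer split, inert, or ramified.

66 mod 4 = 2, hence disc K = 4·66 = 264 and O_K = ℤ[√66].
disc(K) = 264 is not divisible by 181; 181 is unramified.
(66/181) = 66^90 mod 181 = 180, giving Legendre symbol -1.
Legendre symbol -1 ⇒ 181 is inert.

p is inert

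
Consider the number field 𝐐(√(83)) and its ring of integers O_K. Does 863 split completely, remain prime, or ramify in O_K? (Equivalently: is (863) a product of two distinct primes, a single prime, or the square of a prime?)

d = 83 ≡ 3 (mod 4), so O_K = ℤ[√83] and disc(K) = 4d = 332.
863 ∤ 332, so 863 is unramified.
Legendre symbol by Euler's criterion: (83/863) ≡ 83^431 ≡ 862 (mod 863), i.e. (83/863) = -1.
Legendre symbol -1 ⇒ 863 is inert.

remains prime (inert)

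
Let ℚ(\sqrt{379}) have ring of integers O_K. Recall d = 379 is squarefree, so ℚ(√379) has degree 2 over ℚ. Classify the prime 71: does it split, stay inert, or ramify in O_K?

p splits

Since 379 ≢ 1 mod 4, the ring of integers is ℤ[√379] with discriminant 4·379 = 1516.
disc(K) = 1516 is not divisible by 71; 71 is unramified.
Euler's criterion: 379^35 mod 71 = 1. Thus (379|71) = 1.
d is a quadratic residue mod p, hence 71 splits in O_K.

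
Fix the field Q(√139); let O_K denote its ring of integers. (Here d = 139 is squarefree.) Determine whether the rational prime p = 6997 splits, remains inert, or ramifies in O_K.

split

Since 139 ≢ 1 mod 4, the ring of integers is ℤ[√139] with discriminant 4·139 = 556.
disc(K) = 556 is not divisible by 6997; 6997 is unramified.
Euler's criterion: 139^3498 mod 6997 = 1. Thus (139|6997) = 1.
(139/6997) = 1, so 6997 splits.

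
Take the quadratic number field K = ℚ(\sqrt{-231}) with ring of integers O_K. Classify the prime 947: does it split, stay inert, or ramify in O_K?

p is inert

d = -231 ≡ 1 (mod 4), so O_K = ℤ[(1+√-231)/2] and disc(K) = d = -231.
Since gcd(947, -231) = 1 the prime 947 does not ramify.
Legendre symbol by Euler's criterion: (-231/947) ≡ (-231)^473 ≡ 946 (mod 947), i.e. (-231/947) = -1.
(-231/947) = -1, so 947 is inert.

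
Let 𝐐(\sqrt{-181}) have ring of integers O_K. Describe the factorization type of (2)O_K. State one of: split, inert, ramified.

-181 mod 4 = 3, hence disc K = 4·(-181) = -724 and O_K = ℤ[√-181].
Ramification test: 2 | -724. The prime 2 ramifies in K.

ramified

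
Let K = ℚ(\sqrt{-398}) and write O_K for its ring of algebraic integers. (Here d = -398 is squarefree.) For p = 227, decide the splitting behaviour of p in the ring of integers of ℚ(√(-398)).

Since -398 ≢ 1 mod 4, the ring of integers is ℤ[√-398] with discriminant 4·(-398) = -1592.
disc(K) = -1592 is not divisible by 227; 227 is unramified.
Legendre symbol by Euler's criterion: (-398/227) ≡ (-398)^113 ≡ 226 (mod 227), i.e. (-398/227) = -1.
Legendre symbol -1 ⇒ 227 is inert.

inert — (227) stays prime in O_K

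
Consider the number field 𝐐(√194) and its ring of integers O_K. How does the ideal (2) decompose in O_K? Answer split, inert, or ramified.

ramified — (2) = 𝔭²

Since 194 ≢ 1 mod 4, the ring of integers is ℤ[√194] with discriminant 4·194 = 776.
disc(K) = 776 = 2·388, so p = 2 is ramified.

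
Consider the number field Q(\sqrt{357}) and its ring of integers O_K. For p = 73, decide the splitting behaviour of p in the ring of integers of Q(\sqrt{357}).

357 mod 4 = 1, hence disc K = 357 and O_K = ℤ[(1+√357)/2].
Since gcd(73, 357) = 1 the prime 73 does not ramify.
Euler's criterion: 357^36 mod 73 = 1. Thus (357|73) = 1.
Legendre symbol 1 ⇒ 73 is split.

splits completely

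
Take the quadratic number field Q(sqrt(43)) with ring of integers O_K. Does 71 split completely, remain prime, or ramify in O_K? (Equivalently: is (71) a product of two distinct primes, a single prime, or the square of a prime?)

43 mod 4 = 3, hence disc K = 4·43 = 172 and O_K = ℤ[√43].
71 ∤ 172, so 71 is unramified.
Euler's criterion: 43^35 mod 71 = 1. Thus (43|71) = 1.
d is a quadratic residue mod p, hence 71 splits in O_K.

p splits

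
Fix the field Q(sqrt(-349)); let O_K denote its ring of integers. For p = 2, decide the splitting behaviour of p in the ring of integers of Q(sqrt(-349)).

-349 mod 4 = 3, hence disc K = 4·(-349) = -1396 and O_K = ℤ[√-349].
Ramification test: 2 | -1396. The prime 2 ramifies in K.

ramified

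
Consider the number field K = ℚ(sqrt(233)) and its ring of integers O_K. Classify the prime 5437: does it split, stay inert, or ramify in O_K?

233 mod 4 = 1, hence disc K = 233 and O_K = ℤ[(1+√233)/2].
5437 ∤ 233, so 5437 is unramified.
Euler's criterion: 233^2718 mod 5437 = 5436. Thus (233|5437) = -1.
d is a non-residue mod p, hence 5437 remains inert in O_K.

p is inert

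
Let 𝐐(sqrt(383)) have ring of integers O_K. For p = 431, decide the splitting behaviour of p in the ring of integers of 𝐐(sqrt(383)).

Since 383 ≢ 1 mod 4, the ring of integers is ℤ[√383] with discriminant 4·383 = 1532.
Since gcd(431, 1532) = 1 the prime 431 does not ramify.
Legendre symbol by Euler's criterion: (383/431) ≡ 383^215 ≡ 430 (mod 431), i.e. (383/431) = -1.
Legendre symbol -1 ⇒ 431 is inert.

p is inert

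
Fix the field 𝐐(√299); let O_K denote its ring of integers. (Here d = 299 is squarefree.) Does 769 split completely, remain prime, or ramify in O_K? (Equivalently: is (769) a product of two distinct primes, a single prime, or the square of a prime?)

d = 299 ≡ 3 (mod 4), so O_K = ℤ[√299] and disc(K) = 4d = 1196.
Since gcd(769, 1196) = 1 the prime 769 does not ramify.
Euler's criterion: 299^384 mod 769 = 1. Thus (299|769) = 1.
(299/769) = 1, so 769 splits.

splits completely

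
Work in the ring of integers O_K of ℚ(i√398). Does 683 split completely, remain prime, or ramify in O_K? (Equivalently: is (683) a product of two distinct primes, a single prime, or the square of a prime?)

-398 mod 4 = 2, hence disc K = 4·(-398) = -1592 and O_K = ℤ[√-398].
disc(K) = -1592 is not divisible by 683; 683 is unramified.
Euler's criterion: (-398)^341 mod 683 = 682. Thus (-398|683) = -1.
(-398/683) = -1, so 683 is inert.

p is inert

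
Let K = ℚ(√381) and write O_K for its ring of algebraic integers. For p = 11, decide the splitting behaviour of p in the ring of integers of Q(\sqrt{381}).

Since 381 ≡ 1 mod 4, the ring of integers is ℤ[(1+√381)/2] with discriminant 381.
Since gcd(11, 381) = 1 the prime 11 does not ramify.
Compute (381/11) via Euler: 7^((11-1)/2) mod 11 = 10, so (381/11) = -1.
(381/11) = -1, so 11 is inert.

inert — (11) stays prime in O_K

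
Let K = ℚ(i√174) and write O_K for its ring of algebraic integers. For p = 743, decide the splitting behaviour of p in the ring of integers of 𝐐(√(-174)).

p splits

Since -174 ≢ 1 mod 4, the ring of integers is ℤ[√-174] with discriminant 4·(-174) = -696.
Since gcd(743, -696) = 1 the prime 743 does not ramify.
(-174/743) = 569^371 mod 743 = 1, giving Legendre symbol 1.
Legendre symbol 1 ⇒ 743 is split.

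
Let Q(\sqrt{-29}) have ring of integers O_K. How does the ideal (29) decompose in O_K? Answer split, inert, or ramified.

-29 mod 4 = 3, hence disc K = 4·(-29) = -116 and O_K = ℤ[√-29].
29 divides disc(K) = -116, so 29 ramifies.

29 is ramified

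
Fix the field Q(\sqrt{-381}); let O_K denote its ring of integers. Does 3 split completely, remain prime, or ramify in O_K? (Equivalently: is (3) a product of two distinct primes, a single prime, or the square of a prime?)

ramifies in O_K

-381 mod 4 = 3, hence disc K = 4·(-381) = -1524 and O_K = ℤ[√-381].
3 divides disc(K) = -1524, so 3 ramifies.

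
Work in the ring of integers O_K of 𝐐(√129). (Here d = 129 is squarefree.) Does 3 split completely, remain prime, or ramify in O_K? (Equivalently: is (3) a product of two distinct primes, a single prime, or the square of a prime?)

ramified

d = 129 ≡ 1 (mod 4), so O_K = ℤ[(1+√129)/2] and disc(K) = d = 129.
3 divides disc(K) = 129, so 3 ramifies.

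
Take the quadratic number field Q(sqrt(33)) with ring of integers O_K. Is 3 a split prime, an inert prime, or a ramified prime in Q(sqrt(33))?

Since 33 ≡ 1 mod 4, the ring of integers is ℤ[(1+√33)/2] with discriminant 33.
disc(K) = 33 = 3·11, so p = 3 is ramified.

ramified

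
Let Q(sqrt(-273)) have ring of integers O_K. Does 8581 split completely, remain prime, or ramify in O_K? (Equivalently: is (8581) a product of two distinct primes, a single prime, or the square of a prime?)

-273 mod 4 = 3, hence disc K = 4·(-273) = -1092 and O_K = ℤ[√-273].
disc(K) = -1092 is not divisible by 8581; 8581 is unramified.
Legendre symbol by Euler's criterion: (-273/8581) ≡ (-273)^4290 ≡ 8580 (mod 8581), i.e. (-273/8581) = -1.
d is a non-residue mod p, hence 8581 remains inert in O_K.

inert — (8581) stays prime in O_K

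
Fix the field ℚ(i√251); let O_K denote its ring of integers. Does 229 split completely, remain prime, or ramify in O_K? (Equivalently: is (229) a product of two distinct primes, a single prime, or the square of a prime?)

-251 mod 4 = 1, hence disc K = -251 and O_K = ℤ[(1+√-251)/2].
disc(K) = -251 is not divisible by 229; 229 is unramified.
Legendre symbol by Euler's criterion: (-251/229) ≡ (-251)^114 ≡ 228 (mod 229), i.e. (-251/229) = -1.
(-251/229) = -1, so 229 is inert.

inert — (229) stays prime in O_K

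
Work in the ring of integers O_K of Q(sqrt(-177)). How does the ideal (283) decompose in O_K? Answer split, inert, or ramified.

split

Since -177 ≢ 1 mod 4, the ring of integers is ℤ[√-177] with discriminant 4·(-177) = -708.
Since gcd(283, -708) = 1 the prime 283 does not ramify.
Compute (-177/283) via Euler: 106^((283-1)/2) mod 283 = 1, so (-177/283) = 1.
Legendre symbol 1 ⇒ 283 is split.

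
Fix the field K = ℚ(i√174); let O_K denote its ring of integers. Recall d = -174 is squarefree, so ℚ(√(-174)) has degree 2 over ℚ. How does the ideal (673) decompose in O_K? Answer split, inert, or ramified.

split

-174 mod 4 = 2, hence disc K = 4·(-174) = -696 and O_K = ℤ[√-174].
disc(K) = -696 is not divisible by 673; 673 is unramified.
(-174/673) = 499^336 mod 673 = 1, giving Legendre symbol 1.
(-174/673) = 1, so 673 splits.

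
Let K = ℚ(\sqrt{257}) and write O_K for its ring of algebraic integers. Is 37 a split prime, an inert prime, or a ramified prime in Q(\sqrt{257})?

remains prime (inert)

d = 257 ≡ 1 (mod 4), so O_K = ℤ[(1+√257)/2] and disc(K) = d = 257.
disc(K) = 257 is not divisible by 37; 37 is unramified.
(257/37) = 35^18 mod 37 = 36, giving Legendre symbol -1.
(257/37) = -1, so 37 is inert.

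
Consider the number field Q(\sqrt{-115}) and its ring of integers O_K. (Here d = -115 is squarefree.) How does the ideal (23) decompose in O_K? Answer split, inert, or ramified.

d = -115 ≡ 1 (mod 4), so O_K = ℤ[(1+√-115)/2] and disc(K) = d = -115.
Ramification test: 23 | -115. The prime 23 ramifies in K.

ramified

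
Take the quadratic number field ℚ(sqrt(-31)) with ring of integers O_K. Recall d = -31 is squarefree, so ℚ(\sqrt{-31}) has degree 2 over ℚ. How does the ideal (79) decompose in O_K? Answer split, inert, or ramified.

p is inert

d = -31 ≡ 1 (mod 4), so O_K = ℤ[(1+√-31)/2] and disc(K) = d = -31.
Since gcd(79, -31) = 1 the prime 79 does not ramify.
Legendre symbol by Euler's criterion: (-31/79) ≡ (-31)^39 ≡ 78 (mod 79), i.e. (-31/79) = -1.
(-31/79) = -1, so 79 is inert.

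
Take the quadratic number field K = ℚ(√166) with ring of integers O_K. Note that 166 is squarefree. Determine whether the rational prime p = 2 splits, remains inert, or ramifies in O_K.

166 mod 4 = 2, hence disc K = 4·166 = 664 and O_K = ℤ[√166].
disc(K) = 664 = 2·332, so p = 2 is ramified.

p ramifies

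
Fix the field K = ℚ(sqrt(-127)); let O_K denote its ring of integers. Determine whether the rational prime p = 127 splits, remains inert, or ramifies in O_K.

-127 mod 4 = 1, hence disc K = -127 and O_K = ℤ[(1+√-127)/2].
127 divides disc(K) = -127, so 127 ramifies.

p ramifies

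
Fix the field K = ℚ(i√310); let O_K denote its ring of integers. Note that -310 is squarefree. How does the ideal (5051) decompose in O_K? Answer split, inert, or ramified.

splits completely

Since -310 ≢ 1 mod 4, the ring of integers is ℤ[√-310] with discriminant 4·(-310) = -1240.
Since gcd(5051, -1240) = 1 the prime 5051 does not ramify.
Legendre symbol by Euler's criterion: (-310/5051) ≡ (-310)^2525 ≡ 1 (mod 5051), i.e. (-310/5051) = 1.
Legendre symbol 1 ⇒ 5051 is split.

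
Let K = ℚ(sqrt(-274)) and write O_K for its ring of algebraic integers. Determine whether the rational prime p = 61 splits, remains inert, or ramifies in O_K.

p is inert

Since -274 ≢ 1 mod 4, the ring of integers is ℤ[√-274] with discriminant 4·(-274) = -1096.
61 ∤ -1096, so 61 is unramified.
Compute (-274/61) via Euler: 31^((61-1)/2) mod 61 = 60, so (-274/61) = -1.
Legendre symbol -1 ⇒ 61 is inert.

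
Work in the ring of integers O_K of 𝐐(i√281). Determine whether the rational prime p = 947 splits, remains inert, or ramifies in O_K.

splits completely

d = -281 ≡ 3 (mod 4), so O_K = ℤ[√-281] and disc(K) = 4d = -1124.
Since gcd(947, -1124) = 1 the prime 947 does not ramify.
Legendre symbol by Euler's criterion: (-281/947) ≡ (-281)^473 ≡ 1 (mod 947), i.e. (-281/947) = 1.
d is a quadratic residue mod p, hence 947 splits in O_K.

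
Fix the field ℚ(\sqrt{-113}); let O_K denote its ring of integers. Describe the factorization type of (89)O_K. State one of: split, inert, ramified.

remains prime (inert)

d = -113 ≡ 3 (mod 4), so O_K = ℤ[√-113] and disc(K) = 4d = -452.
89 ∤ -452, so 89 is unramified.
(-113/89) = 65^44 mod 89 = 88, giving Legendre symbol -1.
Legendre symbol -1 ⇒ 89 is inert.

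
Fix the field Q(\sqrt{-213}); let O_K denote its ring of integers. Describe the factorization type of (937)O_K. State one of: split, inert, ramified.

p is inert

-213 mod 4 = 3, hence disc K = 4·(-213) = -852 and O_K = ℤ[√-213].
disc(K) = -852 is not divisible by 937; 937 is unramified.
Euler's criterion: (-213)^468 mod 937 = 936. Thus (-213|937) = -1.
d is a non-residue mod p, hence 937 remains inert in O_K.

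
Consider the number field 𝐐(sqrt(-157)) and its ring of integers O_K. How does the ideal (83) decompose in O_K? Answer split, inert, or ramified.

splits completely

d = -157 ≡ 3 (mod 4), so O_K = ℤ[√-157] and disc(K) = 4d = -628.
Since gcd(83, -628) = 1 the prime 83 does not ramify.
(-157/83) = 9^41 mod 83 = 1, giving Legendre symbol 1.
Legendre symbol 1 ⇒ 83 is split.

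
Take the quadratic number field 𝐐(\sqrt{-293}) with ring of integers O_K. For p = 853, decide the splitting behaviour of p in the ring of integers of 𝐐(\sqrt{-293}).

split

-293 mod 4 = 3, hence disc K = 4·(-293) = -1172 and O_K = ℤ[√-293].
853 ∤ -1172, so 853 is unramified.
Euler's criterion: (-293)^426 mod 853 = 1. Thus (-293|853) = 1.
(-293/853) = 1, so 853 splits.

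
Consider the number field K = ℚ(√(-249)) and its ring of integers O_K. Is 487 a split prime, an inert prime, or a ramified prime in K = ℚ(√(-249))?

d = -249 ≡ 3 (mod 4), so O_K = ℤ[√-249] and disc(K) = 4d = -996.
487 ∤ -996, so 487 is unramified.
Legendre symbol by Euler's criterion: (-249/487) ≡ (-249)^243 ≡ 1 (mod 487), i.e. (-249/487) = 1.
Legendre symbol 1 ⇒ 487 is split.

split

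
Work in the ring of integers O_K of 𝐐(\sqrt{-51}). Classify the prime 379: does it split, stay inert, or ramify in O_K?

379 remains inert

-51 mod 4 = 1, hence disc K = -51 and O_K = ℤ[(1+√-51)/2].
disc(K) = -51 is not divisible by 379; 379 is unramified.
Legendre symbol by Euler's criterion: (-51/379) ≡ (-51)^189 ≡ 378 (mod 379), i.e. (-51/379) = -1.
(-51/379) = -1, so 379 is inert.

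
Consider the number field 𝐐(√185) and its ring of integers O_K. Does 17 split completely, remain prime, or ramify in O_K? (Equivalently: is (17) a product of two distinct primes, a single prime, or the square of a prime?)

185 mod 4 = 1, hence disc K = 185 and O_K = ℤ[(1+√185)/2].
17 ∤ 185, so 17 is unramified.
(185/17) = 15^8 mod 17 = 1, giving Legendre symbol 1.
(185/17) = 1, so 17 splits.

p splits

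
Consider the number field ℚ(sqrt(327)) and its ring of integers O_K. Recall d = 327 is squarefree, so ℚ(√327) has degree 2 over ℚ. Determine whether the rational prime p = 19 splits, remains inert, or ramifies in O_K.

19 splits in O_K

327 mod 4 = 3, hence disc K = 4·327 = 1308 and O_K = ℤ[√327].
disc(K) = 1308 is not divisible by 19; 19 is unramified.
Compute (327/19) via Euler: 4^((19-1)/2) mod 19 = 1, so (327/19) = 1.
d is a quadratic residue mod p, hence 19 splits in O_K.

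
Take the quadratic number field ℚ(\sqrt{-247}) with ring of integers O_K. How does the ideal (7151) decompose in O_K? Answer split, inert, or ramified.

splits completely

-247 mod 4 = 1, hence disc K = -247 and O_K = ℤ[(1+√-247)/2].
Since gcd(7151, -247) = 1 the prime 7151 does not ramify.
Legendre symbol by Euler's criterion: (-247/7151) ≡ (-247)^3575 ≡ 1 (mod 7151), i.e. (-247/7151) = 1.
d is a quadratic residue mod p, hence 7151 splits in O_K.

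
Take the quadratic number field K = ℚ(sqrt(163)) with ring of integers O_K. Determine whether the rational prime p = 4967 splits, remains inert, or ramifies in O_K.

4967 remains inert

163 mod 4 = 3, hence disc K = 4·163 = 652 and O_K = ℤ[√163].
Since gcd(4967, 652) = 1 the prime 4967 does not ramify.
Legendre symbol by Euler's criterion: (163/4967) ≡ 163^2483 ≡ 4966 (mod 4967), i.e. (163/4967) = -1.
(163/4967) = -1, so 4967 is inert.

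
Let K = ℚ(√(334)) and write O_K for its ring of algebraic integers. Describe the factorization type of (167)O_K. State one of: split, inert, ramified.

ramified — (167) = 𝔭²

Since 334 ≢ 1 mod 4, the ring of integers is ℤ[√334] with discriminant 4·334 = 1336.
167 divides disc(K) = 1336, so 167 ramifies.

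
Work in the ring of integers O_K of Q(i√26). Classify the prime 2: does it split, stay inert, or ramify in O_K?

ramified — (2) = 𝔭²

-26 mod 4 = 2, hence disc K = 4·(-26) = -104 and O_K = ℤ[√-26].
disc(K) = -104 = 2·(-52), so p = 2 is ramified.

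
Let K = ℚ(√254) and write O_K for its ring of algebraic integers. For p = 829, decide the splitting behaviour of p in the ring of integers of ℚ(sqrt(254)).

split — (829) = 𝔭₁𝔭₂ with 𝔭₁ ≠ 𝔭₂

254 mod 4 = 2, hence disc K = 4·254 = 1016 and O_K = ℤ[√254].
disc(K) = 1016 is not divisible by 829; 829 is unramified.
Euler's criterion: 254^414 mod 829 = 1. Thus (254|829) = 1.
d is a quadratic residue mod p, hence 829 splits in O_K.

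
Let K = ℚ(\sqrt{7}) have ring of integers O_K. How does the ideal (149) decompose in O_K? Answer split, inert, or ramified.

Since 7 ≢ 1 mod 4, the ring of integers is ℤ[√7] with discriminant 4·7 = 28.
149 ∤ 28, so 149 is unramified.
(7/149) = 7^74 mod 149 = 1, giving Legendre symbol 1.
(7/149) = 1, so 149 splits.

splits completely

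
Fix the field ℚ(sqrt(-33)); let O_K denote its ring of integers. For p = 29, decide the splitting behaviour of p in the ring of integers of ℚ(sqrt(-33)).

d = -33 ≡ 3 (mod 4), so O_K = ℤ[√-33] and disc(K) = 4d = -132.
disc(K) = -132 is not divisible by 29; 29 is unramified.
Euler's criterion: (-33)^14 mod 29 = 1. Thus (-33|29) = 1.
Legendre symbol 1 ⇒ 29 is split.

split — (29) = 𝔭₁𝔭₂ with 𝔭₁ ≠ 𝔭₂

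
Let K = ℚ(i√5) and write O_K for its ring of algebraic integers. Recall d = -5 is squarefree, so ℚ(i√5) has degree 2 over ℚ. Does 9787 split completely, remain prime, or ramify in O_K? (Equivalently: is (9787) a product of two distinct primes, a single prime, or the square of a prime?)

split — (9787) = 𝔭₁𝔭₂ with 𝔭₁ ≠ 𝔭₂

Since -5 ≢ 1 mod 4, the ring of integers is ℤ[√-5] with discriminant 4·(-5) = -20.
disc(K) = -20 is not divisible by 9787; 9787 is unramified.
Euler's criterion: (-5)^4893 mod 9787 = 1. Thus (-5|9787) = 1.
d is a quadratic residue mod p, hence 9787 splits in O_K.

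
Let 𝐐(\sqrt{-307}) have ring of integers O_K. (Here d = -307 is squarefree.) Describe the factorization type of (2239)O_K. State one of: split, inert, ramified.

-307 mod 4 = 1, hence disc K = -307 and O_K = ℤ[(1+√-307)/2].
disc(K) = -307 is not divisible by 2239; 2239 is unramified.
Compute (-307/2239) via Euler: 1932^((2239-1)/2) mod 2239 = 1, so (-307/2239) = 1.
(-307/2239) = 1, so 2239 splits.

2239 splits in O_K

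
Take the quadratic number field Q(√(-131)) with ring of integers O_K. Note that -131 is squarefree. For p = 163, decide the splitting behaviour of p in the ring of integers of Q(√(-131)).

remains prime (inert)

-131 mod 4 = 1, hence disc K = -131 and O_K = ℤ[(1+√-131)/2].
163 ∤ -131, so 163 is unramified.
(-131/163) = 32^81 mod 163 = 162, giving Legendre symbol -1.
(-131/163) = -1, so 163 is inert.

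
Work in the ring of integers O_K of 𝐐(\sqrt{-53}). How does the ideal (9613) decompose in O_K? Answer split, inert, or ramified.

-53 mod 4 = 3, hence disc K = 4·(-53) = -212 and O_K = ℤ[√-53].
Since gcd(9613, -212) = 1 the prime 9613 does not ramify.
Legendre symbol by Euler's criterion: (-53/9613) ≡ (-53)^4806 ≡ 9612 (mod 9613), i.e. (-53/9613) = -1.
Legendre symbol -1 ⇒ 9613 is inert.

9613 remains inert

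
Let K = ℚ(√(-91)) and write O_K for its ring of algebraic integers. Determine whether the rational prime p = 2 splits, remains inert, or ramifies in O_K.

inert

Since -91 ≡ 1 mod 4, the ring of integers is ℤ[(1+√-91)/2] with discriminant -91.
Since gcd(2, -91) = 1 the prime 2 does not ramify.
d ≡ 5 (mod 8); the supplementary law gives 2 inert.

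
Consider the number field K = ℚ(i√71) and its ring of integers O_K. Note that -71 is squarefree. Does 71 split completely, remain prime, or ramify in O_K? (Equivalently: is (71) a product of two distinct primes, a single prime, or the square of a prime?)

71 is ramified

d = -71 ≡ 1 (mod 4), so O_K = ℤ[(1+√-71)/2] and disc(K) = d = -71.
Ramification test: 71 | -71. The prime 71 ramifies in K.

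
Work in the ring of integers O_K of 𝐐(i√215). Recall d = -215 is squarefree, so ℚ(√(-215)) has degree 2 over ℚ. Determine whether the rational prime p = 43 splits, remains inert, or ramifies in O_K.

43 is ramified

-215 mod 4 = 1, hence disc K = -215 and O_K = ℤ[(1+√-215)/2].
Ramification test: 43 | -215. The prime 43 ramifies in K.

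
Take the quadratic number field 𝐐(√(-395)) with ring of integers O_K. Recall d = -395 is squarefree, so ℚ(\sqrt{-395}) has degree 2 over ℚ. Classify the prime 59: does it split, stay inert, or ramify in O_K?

inert

Since -395 ≡ 1 mod 4, the ring of integers is ℤ[(1+√-395)/2] with discriminant -395.
59 ∤ -395, so 59 is unramified.
(-395/59) = 18^29 mod 59 = 58, giving Legendre symbol -1.
Legendre symbol -1 ⇒ 59 is inert.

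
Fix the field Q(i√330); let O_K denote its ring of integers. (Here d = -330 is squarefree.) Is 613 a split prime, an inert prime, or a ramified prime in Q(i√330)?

-330 mod 4 = 2, hence disc K = 4·(-330) = -1320 and O_K = ℤ[√-330].
613 ∤ -1320, so 613 is unramified.
(-330/613) = 283^306 mod 613 = 612, giving Legendre symbol -1.
Legendre symbol -1 ⇒ 613 is inert.

inert — (613) stays prime in O_K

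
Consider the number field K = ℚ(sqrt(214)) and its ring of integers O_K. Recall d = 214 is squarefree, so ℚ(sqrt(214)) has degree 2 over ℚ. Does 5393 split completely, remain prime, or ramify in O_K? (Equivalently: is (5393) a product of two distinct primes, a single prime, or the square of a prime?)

inert

Since 214 ≢ 1 mod 4, the ring of integers is ℤ[√214] with discriminant 4·214 = 856.
disc(K) = 856 is not divisible by 5393; 5393 is unramified.
Legendre symbol by Euler's criterion: (214/5393) ≡ 214^2696 ≡ 5392 (mod 5393), i.e. (214/5393) = -1.
(214/5393) = -1, so 5393 is inert.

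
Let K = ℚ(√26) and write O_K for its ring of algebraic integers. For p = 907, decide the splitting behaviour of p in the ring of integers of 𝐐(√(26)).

remains prime (inert)

Since 26 ≢ 1 mod 4, the ring of integers is ℤ[√26] with discriminant 4·26 = 104.
907 ∤ 104, so 907 is unramified.
Legendre symbol by Euler's criterion: (26/907) ≡ 26^453 ≡ 906 (mod 907), i.e. (26/907) = -1.
d is a non-residue mod p, hence 907 remains inert in O_K.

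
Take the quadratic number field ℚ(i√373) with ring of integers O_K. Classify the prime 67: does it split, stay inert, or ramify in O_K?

p splits

d = -373 ≡ 3 (mod 4), so O_K = ℤ[√-373] and disc(K) = 4d = -1492.
67 ∤ -1492, so 67 is unramified.
Compute (-373/67) via Euler: 29^((67-1)/2) mod 67 = 1, so (-373/67) = 1.
(-373/67) = 1, so 67 splits.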